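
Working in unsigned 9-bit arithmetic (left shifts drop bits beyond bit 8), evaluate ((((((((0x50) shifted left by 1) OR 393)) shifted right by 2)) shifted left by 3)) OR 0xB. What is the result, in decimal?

0x50 = 001010000
→ shifted left by 1 (mod 2^9) → 010100000 = 160
393 = 110001001
→ OR → 110101001 = 425
→ shifted right by 2 → 001101010 = 106
→ shifted left by 3 (mod 2^9) → 101010000 = 336
0xB = 000001011
→ OR → 101011011 = 347

347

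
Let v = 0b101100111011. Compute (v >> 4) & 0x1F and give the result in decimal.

v = 101100111011
Shift right by 4: 10110011
Mask low 5 bits: 10011 = 19

19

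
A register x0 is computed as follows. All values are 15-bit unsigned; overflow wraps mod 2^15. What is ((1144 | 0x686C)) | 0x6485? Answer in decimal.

1144 = 000010001111000
0x686C = 110100001101100
→ | → 110110001111100 = 27772
0x6485 = 110010010000101
→ | → 110110011111101 = 27901

27901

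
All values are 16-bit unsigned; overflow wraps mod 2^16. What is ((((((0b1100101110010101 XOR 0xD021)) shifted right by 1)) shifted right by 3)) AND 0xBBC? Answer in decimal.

440

0b1100101110010101 = 1100101110010101
0xD021 = 1101000000100001
→ XOR → 0001101110110100 = 7092
→ shifted right by 1 → 0000110111011010 = 3546
→ shifted right by 3 → 0000000110111011 = 443
0xBBC = 0000101110111100
→ AND → 0000000110111000 = 440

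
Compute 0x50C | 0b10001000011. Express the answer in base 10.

0x50C = 10100001100
b = 10001000011
 OR → 10101001111 = 1359

1359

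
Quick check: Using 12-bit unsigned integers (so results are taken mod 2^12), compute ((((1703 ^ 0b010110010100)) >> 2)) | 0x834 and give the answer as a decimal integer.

1703 = 011010100111
0b010110010100 = 010110010100
→ ^ → 001100110011 = 819
→ >> 2 → 000011001100 = 204
0x834 = 100000110100
→ | → 100011111100 = 2300

2300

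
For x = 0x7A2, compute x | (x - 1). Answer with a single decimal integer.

x = 11110100010 = 1954
x - 1 = 11110100001
OR    = 11110100011 = 1955
(x | (x - 1) sets all bits below the lowest set bit.)

1955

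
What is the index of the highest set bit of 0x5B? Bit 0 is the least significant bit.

0x5B = 1011011
The topmost 1 is at position 6 (since 2^6 = 64 ≤ 91 < 128).

6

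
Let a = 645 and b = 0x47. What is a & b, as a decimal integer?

5

645 = 1010000101
0x47 = 0001000111
AND → 0000000101 = 5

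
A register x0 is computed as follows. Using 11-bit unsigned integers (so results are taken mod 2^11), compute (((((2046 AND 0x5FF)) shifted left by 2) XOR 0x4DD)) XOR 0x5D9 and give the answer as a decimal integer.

2046 = 11111111110
0x5FF = 10111111111
→ AND → 10111111110 = 1534
→ shifted left by 2 (mod 2^11) → 11111111000 = 2040
0x4DD = 10011011101
→ XOR → 01100100101 = 805
0x5D9 = 10111011001
→ XOR → 11011111100 = 1788

1788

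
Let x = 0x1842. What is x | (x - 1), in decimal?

x = 1100001000010 = 6210
x - 1 = 1100001000001
OR    = 1100001000011 = 6211
(x | (x - 1) sets all bits below the lowest set bit.)

6211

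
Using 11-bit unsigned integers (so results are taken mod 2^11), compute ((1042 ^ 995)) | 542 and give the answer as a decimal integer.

1042 = 10000010010
995 = 01111100011
→ ^ → 11111110001 = 2033
542 = 01000011110
→ | → 11111111111 = 2047

2047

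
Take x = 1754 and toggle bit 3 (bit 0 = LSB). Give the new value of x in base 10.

x = 11011011010
bit 3 is currently 1; toggle it via x ^ (1 << 3) = x ^ 8
→ 11011010010 = 1746

1746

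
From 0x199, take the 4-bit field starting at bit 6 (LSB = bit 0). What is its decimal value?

v = 0110011001
Shift right by 6: 0110
Mask low 4 bits: 0110 = 6

6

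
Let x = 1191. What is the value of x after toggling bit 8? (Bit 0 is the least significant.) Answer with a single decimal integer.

x = 10010100111
bit 8 is currently 0; toggle it via x ^ (1 << 8) = x ^ 256
→ 10110100111 = 1447

1447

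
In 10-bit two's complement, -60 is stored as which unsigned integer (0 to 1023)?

964

60 in 10 bits: 0000111100
Invert: 1111000011
Add 1:  1111000100 = 964
(Check: 2^10 - 60 = 1024 - 60 = 964.)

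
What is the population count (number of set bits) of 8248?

8248 = 10000000111000
Count the 1s: 1 + 1 + 1 + 1 = 4

4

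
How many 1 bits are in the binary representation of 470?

6

470 = 111010110
Count the 1s: 1 + 1 + 1 + 1 + 1 + 1 = 6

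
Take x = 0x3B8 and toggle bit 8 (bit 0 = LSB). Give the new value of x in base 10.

x = 1110111000
bit 8 is currently 1; toggle it via x ^ (1 << 8) = x ^ 256
→ 1010111000 = 696

696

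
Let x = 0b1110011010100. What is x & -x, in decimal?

4

x = 1110011010100 = 7380
-x (two's complement) = …0001100101100
AND   = 0000000000100 = 4
(x & -x isolates the lowest set bit of x.)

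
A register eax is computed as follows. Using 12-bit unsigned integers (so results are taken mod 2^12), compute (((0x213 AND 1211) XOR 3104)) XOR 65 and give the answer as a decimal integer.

3186

0x213 = 001000010011
1211 = 010010111011
→ AND → 000000010011 = 19
3104 = 110000100000
→ XOR → 110000110011 = 3123
65 = 000001000001
→ XOR → 110001110010 = 3186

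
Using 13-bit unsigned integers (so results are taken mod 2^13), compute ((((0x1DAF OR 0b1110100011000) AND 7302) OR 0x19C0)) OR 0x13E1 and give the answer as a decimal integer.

0x1DAF = 1110110101111
0b1110100011000 = 1110100011000
→ OR → 1110110111111 = 7615
7302 = 1110010000110
→ AND → 1110010000110 = 7302
0x19C0 = 1100111000000
→ OR → 1110111000110 = 7622
0x13E1 = 1001111100001
→ OR → 1111111100111 = 8167

8167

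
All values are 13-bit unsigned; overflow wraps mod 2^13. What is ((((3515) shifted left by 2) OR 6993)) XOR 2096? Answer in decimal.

3515 = 0110110111011
→ shifted left by 2 (mod 2^13) → 1011011101100 = 5868
6993 = 1101101010001
→ OR → 1111111111101 = 8189
2096 = 0100000110000
→ XOR → 1011111001101 = 6093

6093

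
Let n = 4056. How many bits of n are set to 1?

8

4056 = 111111011000
Count the 1s: 1 + 1 + 1 + 1 + 1 + 1 + 1 + 1 = 8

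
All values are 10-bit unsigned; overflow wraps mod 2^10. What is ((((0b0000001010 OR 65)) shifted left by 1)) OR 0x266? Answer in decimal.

758

0b0000001010 = 0000001010
65 = 0001000001
→ OR → 0001001011 = 75
→ shifted left by 1 (mod 2^10) → 0010010110 = 150
0x266 = 1001100110
→ OR → 1011110110 = 758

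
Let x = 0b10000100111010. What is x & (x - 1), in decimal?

8504

x = 10000100111010 = 8506
x - 1 = 10000100111001
AND   = 10000100111000 = 8504
(x & (x - 1) clears the lowest set bit of x.)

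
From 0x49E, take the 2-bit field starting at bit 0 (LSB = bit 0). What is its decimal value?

2

v = 010010011110
Shift right by 0: 010010011110
Mask low 2 bits: 10 = 2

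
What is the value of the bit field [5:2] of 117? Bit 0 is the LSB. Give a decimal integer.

13

v = 00001110101
Shift right by 2: 000011101
Mask low 4 bits: 1101 = 13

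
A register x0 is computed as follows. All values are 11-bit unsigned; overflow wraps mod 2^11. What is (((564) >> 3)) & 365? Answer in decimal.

68

564 = 01000110100
→ >> 3 → 00001000110 = 70
365 = 00101101101
→ & → 00001000100 = 68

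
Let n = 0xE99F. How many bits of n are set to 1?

0xE99F = 1110100110011111
Count the 1s: 1 + 1 + 1 + 1 + 1 + 1 + 1 + 1 + 1 + 1 + 1 = 11

11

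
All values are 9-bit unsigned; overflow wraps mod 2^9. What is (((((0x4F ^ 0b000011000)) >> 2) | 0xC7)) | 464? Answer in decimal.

0x4F = 001001111
0b000011000 = 000011000
→ ^ → 001010111 = 87
→ >> 2 → 000010101 = 21
0xC7 = 011000111
→ | → 011010111 = 215
464 = 111010000
→ | → 111010111 = 471

471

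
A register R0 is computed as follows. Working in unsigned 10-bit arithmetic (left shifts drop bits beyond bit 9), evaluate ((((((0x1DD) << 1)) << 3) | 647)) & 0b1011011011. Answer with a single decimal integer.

0x1DD = 0111011101
→ << 1 (mod 2^10) → 1110111010 = 954
→ << 3 (mod 2^10) → 0111010000 = 464
647 = 1010000111
→ | → 1111010111 = 983
0b1011011011 = 1011011011
→ & → 1011010011 = 723

723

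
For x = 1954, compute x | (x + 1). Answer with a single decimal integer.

x = 11110100010 = 1954
x + 1 = 11110100011
OR    = 11110100011 = 1955
(x | (x + 1) sets the lowest cleared bit.)

1955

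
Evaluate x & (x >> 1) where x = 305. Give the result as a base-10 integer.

x = 100110001 = 305
x>>1 = 010011000
AND  = 000010000 = 16
(x & (x >> 1) has a 1 wherever x has two consecutive 1 bits.)

16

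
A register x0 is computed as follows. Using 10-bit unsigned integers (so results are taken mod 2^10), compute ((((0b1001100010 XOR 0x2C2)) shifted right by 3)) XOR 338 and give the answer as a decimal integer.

0b1001100010 = 1001100010
0x2C2 = 1011000010
→ XOR → 0010100000 = 160
→ shifted right by 3 → 0000010100 = 20
338 = 0101010010
→ XOR → 0101000110 = 326

326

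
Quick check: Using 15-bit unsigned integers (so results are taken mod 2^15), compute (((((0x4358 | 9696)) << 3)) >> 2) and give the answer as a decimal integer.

0x4358 = 100001101011000
9696 = 010010111100000
→ | → 110011111111000 = 26616
→ << 3 (mod 2^15) → 011111111000000 = 16320
→ >> 2 → 000111111110000 = 4080

4080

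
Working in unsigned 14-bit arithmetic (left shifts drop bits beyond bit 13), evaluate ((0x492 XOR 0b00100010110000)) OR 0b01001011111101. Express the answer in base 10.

0x492 = 00010010010010
0b00100010110000 = 00100010110000
→ XOR → 00110000100010 = 3106
0b01001011111101 = 01001011111101
→ OR → 01111011111111 = 7935

7935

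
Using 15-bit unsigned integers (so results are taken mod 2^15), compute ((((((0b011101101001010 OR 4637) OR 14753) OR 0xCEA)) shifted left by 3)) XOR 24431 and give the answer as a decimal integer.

8343

0b011101101001010 = 011101101001010
4637 = 001001000011101
→ OR → 011101101011111 = 15199
14753 = 011100110100001
→ OR → 011101111111111 = 15359
0xCEA = 000110011101010
→ OR → 011111111111111 = 16383
→ shifted left by 3 (mod 2^15) → 111111111111000 = 32760
24431 = 101111101101111
→ XOR → 010000010010111 = 8343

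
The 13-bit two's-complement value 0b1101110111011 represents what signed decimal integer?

pattern = 1101110111011 (MSB is 1 ⇒ negative)
Invert: 0010001000100, add 1 → 0010001000101 = 1093, so the value is -1093.
(Equivalently: 7099 - 2^13 = 7099 - 8192 = -1093.)

-1093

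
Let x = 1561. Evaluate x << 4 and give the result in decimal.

1561 = 000011000011001
shift left by 4 → 110000110010000 = 24976
(equivalently, 1561 × 2^4 = 1561 × 16)

24976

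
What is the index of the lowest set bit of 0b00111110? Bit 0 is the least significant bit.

0b00111110 = 111110
Trailing zeros: 1, so the lowest set bit is bit 1 (value 2).

1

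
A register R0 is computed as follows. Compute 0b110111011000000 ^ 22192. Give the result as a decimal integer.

a = 110111011000000
22192 = 101011010110000
XOR → 011100001110000 = 14448

14448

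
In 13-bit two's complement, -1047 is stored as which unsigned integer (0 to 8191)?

7145

1047 in 13 bits: 0010000010111
Invert: 1101111101000
Add 1:  1101111101001 = 7145
(Check: 2^13 - 1047 = 8192 - 1047 = 7145.)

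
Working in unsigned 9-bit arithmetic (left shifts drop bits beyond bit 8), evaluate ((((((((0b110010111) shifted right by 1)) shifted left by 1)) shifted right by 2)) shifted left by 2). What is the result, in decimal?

404

0b110010111 = 110010111
→ shifted right by 1 → 011001011 = 203
→ shifted left by 1 (mod 2^9) → 110010110 = 406
→ shifted right by 2 → 001100101 = 101
→ shifted left by 2 (mod 2^9) → 110010100 = 404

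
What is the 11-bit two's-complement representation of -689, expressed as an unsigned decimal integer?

1359

689 in 11 bits: 01010110001
Invert: 10101001110
Add 1:  10101001111 = 1359
(Check: 2^11 - 689 = 2048 - 689 = 1359.)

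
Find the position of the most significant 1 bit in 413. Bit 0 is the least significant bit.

8

413 = 110011101
The topmost 1 is at position 8 (since 2^8 = 256 ≤ 413 < 512).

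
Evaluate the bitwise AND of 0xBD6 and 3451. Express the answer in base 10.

0xBD6 = 101111010110
3451 = 110101111011
AND → 100101010010 = 2386

2386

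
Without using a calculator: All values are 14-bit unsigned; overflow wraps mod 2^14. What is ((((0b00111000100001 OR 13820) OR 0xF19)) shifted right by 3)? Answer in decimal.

0b00111000100001 = 00111000100001
13820 = 11010111111100
→ OR → 11111111111101 = 16381
0xF19 = 00111100011001
→ OR → 11111111111101 = 16381
→ shifted right by 3 → 00011111111111 = 2047

2047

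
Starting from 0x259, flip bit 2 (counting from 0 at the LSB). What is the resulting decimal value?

x = 01001011001
bit 2 is currently 0; toggle it via x ^ (1 << 2) = x ^ 4
→ 01001011101 = 605

605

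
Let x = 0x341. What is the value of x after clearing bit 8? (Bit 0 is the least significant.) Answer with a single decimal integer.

x = 001101000001
bit 8 is currently 1; clear it via x & ~(1 << 8) = x & ~256
→ 001001000001 = 577

577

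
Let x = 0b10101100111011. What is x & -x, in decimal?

x = 10101100111011 = 11067
-x (two's complement) = …01010011000101
AND   = 00000000000001 = 1
(x & -x isolates the lowest set bit of x.)

1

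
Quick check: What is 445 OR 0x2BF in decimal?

445 = 0110111101
0x2BF = 1010111111
 OR → 1110111111 = 959

959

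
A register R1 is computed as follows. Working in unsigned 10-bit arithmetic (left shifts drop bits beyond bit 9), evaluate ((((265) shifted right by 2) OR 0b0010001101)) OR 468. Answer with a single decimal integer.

265 = 0100001001
→ shifted right by 2 → 0001000010 = 66
0b0010001101 = 0010001101
→ OR → 0011001111 = 207
468 = 0111010100
→ OR → 0111011111 = 479

479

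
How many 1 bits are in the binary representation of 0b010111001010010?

7

n = 10111001010010
Count the 1s: 1 + 1 + 1 + 1 + 1 + 1 + 1 = 7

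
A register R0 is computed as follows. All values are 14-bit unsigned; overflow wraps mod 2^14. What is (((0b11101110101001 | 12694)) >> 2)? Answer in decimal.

3823

0b11101110101001 = 11101110101001
12694 = 11000110010110
→ | → 11101110111111 = 15295
→ >> 2 → 00111011101111 = 3823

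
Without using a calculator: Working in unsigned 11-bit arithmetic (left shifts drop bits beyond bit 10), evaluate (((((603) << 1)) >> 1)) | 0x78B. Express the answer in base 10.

603 = 01001011011
→ << 1 (mod 2^11) → 10010110110 = 1206
→ >> 1 → 01001011011 = 603
0x78B = 11110001011
→ | → 11111011011 = 2011

2011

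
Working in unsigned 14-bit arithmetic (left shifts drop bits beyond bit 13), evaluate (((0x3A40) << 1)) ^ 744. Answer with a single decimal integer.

0x3A40 = 11101001000000
→ << 1 (mod 2^14) → 11010010000000 = 13440
744 = 00001011101000
→ ^ → 11011001101000 = 13928

13928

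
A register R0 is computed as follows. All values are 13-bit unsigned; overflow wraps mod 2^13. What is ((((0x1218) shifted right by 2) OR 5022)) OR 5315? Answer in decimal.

6111

0x1218 = 1001000011000
→ shifted right by 2 → 0010010000110 = 1158
5022 = 1001110011110
→ OR → 1011110011110 = 6046
5315 = 1010011000011
→ OR → 1011111011111 = 6111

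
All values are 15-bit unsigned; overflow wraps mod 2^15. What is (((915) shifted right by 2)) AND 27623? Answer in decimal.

915 = 000001110010011
→ shifted right by 2 → 000000011100100 = 228
27623 = 110101111100111
→ AND → 000000011100100 = 228

228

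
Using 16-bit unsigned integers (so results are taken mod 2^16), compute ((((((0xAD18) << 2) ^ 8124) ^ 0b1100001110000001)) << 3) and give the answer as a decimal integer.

17128

0xAD18 = 1010110100011000
→ << 2 (mod 2^16) → 1011010001100000 = 46176
8124 = 0001111110111100
→ ^ → 1010101111011100 = 43996
0b1100001110000001 = 1100001110000001
→ ^ → 0110100001011101 = 26717
→ << 3 (mod 2^16) → 0100001011101000 = 17128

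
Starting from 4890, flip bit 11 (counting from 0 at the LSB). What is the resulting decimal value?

x = 1001100011010
bit 11 is currently 0; toggle it via x ^ (1 << 11) = x ^ 2048
→ 1101100011010 = 6938

6938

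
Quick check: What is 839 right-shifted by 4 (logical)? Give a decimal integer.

839 = 1101000111
shift right by 4 → 0000110100 = 52
(equivalently, floor(839 / 16))

52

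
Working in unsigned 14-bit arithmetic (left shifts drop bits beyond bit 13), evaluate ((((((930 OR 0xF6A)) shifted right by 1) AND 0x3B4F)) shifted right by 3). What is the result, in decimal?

930 = 00001110100010
0xF6A = 00111101101010
→ OR → 00111111101010 = 4074
→ shifted right by 1 → 00011111110101 = 2037
0x3B4F = 11101101001111
→ AND → 00001101000101 = 837
→ shifted right by 3 → 00000001101000 = 104

104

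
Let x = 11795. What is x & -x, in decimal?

1

x = 10111000010011 = 11795
-x (two's complement) = …01000111101101
AND   = 00000000000001 = 1
(x & -x isolates the lowest set bit of x.)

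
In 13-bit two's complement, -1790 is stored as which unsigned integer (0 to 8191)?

1790 in 13 bits: 0011011111110
Invert: 1100100000001
Add 1:  1100100000010 = 6402
(Check: 2^13 - 1790 = 8192 - 1790 = 6402.)

6402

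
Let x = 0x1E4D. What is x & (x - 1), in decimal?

7756

x = 1111001001101 = 7757
x - 1 = 1111001001100
AND   = 1111001001100 = 7756
(x & (x - 1) clears the lowest set bit of x.)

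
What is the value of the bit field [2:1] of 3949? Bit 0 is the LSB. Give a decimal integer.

2

v = 111101101101
Shift right by 1: 11110110110
Mask low 2 bits: 10 = 2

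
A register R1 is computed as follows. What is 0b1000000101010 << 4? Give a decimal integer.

66208

x = 00001000000101010
shift left by 4 → 10000001010100000 = 66208
(equivalently, 4138 × 2^4 = 4138 × 16)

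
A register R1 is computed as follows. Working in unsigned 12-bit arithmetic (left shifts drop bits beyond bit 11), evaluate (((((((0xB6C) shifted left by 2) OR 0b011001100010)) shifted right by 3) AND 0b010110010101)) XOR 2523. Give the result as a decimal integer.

0xB6C = 101101101100
→ shifted left by 2 (mod 2^12) → 110110110000 = 3504
0b011001100010 = 011001100010
→ OR → 111111110010 = 4082
→ shifted right by 3 → 000111111110 = 510
0b010110010101 = 010110010101
→ AND → 000110010100 = 404
2523 = 100111011011
→ XOR → 100001001111 = 2127

2127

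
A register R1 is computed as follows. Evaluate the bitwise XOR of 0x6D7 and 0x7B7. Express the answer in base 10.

0x6D7 = 11011010111
0x7B7 = 11110110111
XOR → 00101100000 = 352

352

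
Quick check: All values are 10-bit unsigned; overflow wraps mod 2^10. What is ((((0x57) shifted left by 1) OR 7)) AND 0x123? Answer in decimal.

0x57 = 0001010111
→ shifted left by 1 (mod 2^10) → 0010101110 = 174
7 = 0000000111
→ OR → 0010101111 = 175
0x123 = 0100100011
→ AND → 0000100011 = 35

35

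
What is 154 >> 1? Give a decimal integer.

77

154 = 10011010
shift right by 1 → 01001101 = 77
(equivalently, floor(154 / 2))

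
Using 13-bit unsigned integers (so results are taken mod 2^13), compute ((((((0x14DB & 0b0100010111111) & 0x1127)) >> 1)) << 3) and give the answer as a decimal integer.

8

0x14DB = 1010011011011
0b0100010111111 = 0100010111111
→ & → 0000010011011 = 155
0x1127 = 1000100100111
→ & → 0000000000011 = 3
→ >> 1 → 0000000000001 = 1
→ << 3 (mod 2^13) → 0000000001000 = 8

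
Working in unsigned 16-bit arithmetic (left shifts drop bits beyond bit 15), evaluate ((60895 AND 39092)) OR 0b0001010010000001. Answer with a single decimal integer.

40085

60895 = 1110110111011111
39092 = 1001100010110100
→ AND → 1000100010010100 = 34964
0b0001010010000001 = 0001010010000001
→ OR → 1001110010010101 = 40085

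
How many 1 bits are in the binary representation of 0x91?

0x91 = 10010001
Count the 1s: 1 + 1 + 1 = 3

3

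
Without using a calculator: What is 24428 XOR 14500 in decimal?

26568

24428 = 101111101101100
14500 = 011100010100100
XOR → 110011111001000 = 26568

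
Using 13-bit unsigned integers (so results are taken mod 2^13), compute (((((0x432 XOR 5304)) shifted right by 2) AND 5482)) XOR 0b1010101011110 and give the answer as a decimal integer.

4476

0x432 = 0010000110010
5304 = 1010010111000
→ XOR → 1000010001010 = 4234
→ shifted right by 2 → 0010000100010 = 1058
5482 = 1010101101010
→ AND → 0010000100010 = 1058
0b1010101011110 = 1010101011110
→ XOR → 1000101111100 = 4476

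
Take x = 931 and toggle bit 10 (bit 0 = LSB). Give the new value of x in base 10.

1955

x = 00001110100011
bit 10 is currently 0; toggle it via x ^ (1 << 10) = x ^ 1024
→ 00011110100011 = 1955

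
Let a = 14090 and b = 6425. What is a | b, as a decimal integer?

16155

14090 = 11011100001010
6425 = 01100100011001
 OR → 11111100011011 = 16155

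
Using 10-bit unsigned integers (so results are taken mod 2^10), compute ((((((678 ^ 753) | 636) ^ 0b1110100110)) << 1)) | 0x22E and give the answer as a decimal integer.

958

678 = 1010100110
753 = 1011110001
→ ^ → 0001010111 = 87
636 = 1001111100
→ | → 1001111111 = 639
0b1110100110 = 1110100110
→ ^ → 0111011001 = 473
→ << 1 (mod 2^10) → 1110110010 = 946
0x22E = 1000101110
→ | → 1110111110 = 958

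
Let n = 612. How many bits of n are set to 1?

4

612 = 1001100100
Count the 1s: 1 + 1 + 1 + 1 = 4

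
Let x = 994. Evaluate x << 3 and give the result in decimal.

994 = 0001111100010
shift left by 3 → 1111100010000 = 7952
(equivalently, 994 × 2^3 = 994 × 8)

7952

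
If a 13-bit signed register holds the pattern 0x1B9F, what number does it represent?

-1121

pattern = 1101110011111 (MSB is 1 ⇒ negative)
Invert: 0010001100000, add 1 → 0010001100001 = 1121, so the value is -1121.
(Equivalently: 7071 - 2^13 = 7071 - 8192 = -1121.)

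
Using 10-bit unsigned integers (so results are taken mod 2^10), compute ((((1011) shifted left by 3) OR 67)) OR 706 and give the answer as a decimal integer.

987

1011 = 1111110011
→ shifted left by 3 (mod 2^10) → 1110011000 = 920
67 = 0001000011
→ OR → 1111011011 = 987
706 = 1011000010
→ OR → 1111011011 = 987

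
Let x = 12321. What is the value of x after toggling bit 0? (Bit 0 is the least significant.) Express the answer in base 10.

12320

x = 0011000000100001
bit 0 is currently 1; toggle it via x ^ (1 << 0) = x ^ 1
→ 0011000000100000 = 12320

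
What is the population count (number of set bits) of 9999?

8

9999 = 10011100001111
Count the 1s: 1 + 1 + 1 + 1 + 1 + 1 + 1 + 1 = 8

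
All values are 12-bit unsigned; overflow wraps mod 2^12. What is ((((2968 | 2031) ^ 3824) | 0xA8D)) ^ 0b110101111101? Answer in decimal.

2968 = 101110011000
2031 = 011111101111
→ | → 111111111111 = 4095
3824 = 111011110000
→ ^ → 000100001111 = 271
0xA8D = 101010001101
→ | → 101110001111 = 2959
0b110101111101 = 110101111101
→ ^ → 011011110010 = 1778

1778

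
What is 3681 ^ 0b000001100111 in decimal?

3590

3681 = 111001100001
b = 000001100111
XOR → 111000000110 = 3590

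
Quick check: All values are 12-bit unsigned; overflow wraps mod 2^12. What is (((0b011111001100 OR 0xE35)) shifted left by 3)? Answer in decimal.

0b011111001100 = 011111001100
0xE35 = 111000110101
→ OR → 111111111101 = 4093
→ shifted left by 3 (mod 2^12) → 111111101000 = 4072

4072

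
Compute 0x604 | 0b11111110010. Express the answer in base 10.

2038

0x604 = 11000000100
b = 11111110010
 OR → 11111110110 = 2038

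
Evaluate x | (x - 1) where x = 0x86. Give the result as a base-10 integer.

135

x = 10000110 = 134
x - 1 = 10000101
OR    = 10000111 = 135
(x | (x - 1) sets all bits below the lowest set bit.)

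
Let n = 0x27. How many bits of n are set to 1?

4

0x27 = 100111
Count the 1s: 1 + 1 + 1 + 1 = 4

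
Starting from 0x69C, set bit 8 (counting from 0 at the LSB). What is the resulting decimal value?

1948

x = 11010011100
bit 8 is currently 0; set it via x | (1 << 8) = x | 256
→ 11110011100 = 1948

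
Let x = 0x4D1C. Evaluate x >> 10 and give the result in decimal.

19

0x4D1C = 100110100011100
shift right by 10 → 000000000010011 = 19
(equivalently, floor(19740 / 1024))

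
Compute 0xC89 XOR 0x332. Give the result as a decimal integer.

0xC89 = 110010001001
0x332 = 001100110010
XOR → 111110111011 = 4027

4027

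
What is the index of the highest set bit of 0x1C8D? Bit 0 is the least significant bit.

12

0x1C8D = 1110010001101
The topmost 1 is at position 12 (since 2^12 = 4096 ≤ 7309 < 8192).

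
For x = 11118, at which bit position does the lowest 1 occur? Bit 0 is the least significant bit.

11118 = 10101101101110
Trailing zeros: 1, so the lowest set bit is bit 1 (value 2).

1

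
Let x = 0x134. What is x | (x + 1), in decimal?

309

x = 100110100 = 308
x + 1 = 100110101
OR    = 100110101 = 309
(x | (x + 1) sets the lowest cleared bit.)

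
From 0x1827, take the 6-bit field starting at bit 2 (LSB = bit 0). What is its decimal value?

v = 1100000100111
Shift right by 2: 11000001001
Mask low 6 bits: 001001 = 9

9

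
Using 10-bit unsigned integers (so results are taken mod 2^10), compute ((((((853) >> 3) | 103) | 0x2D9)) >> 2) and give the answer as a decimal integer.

191

853 = 1101010101
→ >> 3 → 0001101010 = 106
103 = 0001100111
→ | → 0001101111 = 111
0x2D9 = 1011011001
→ | → 1011111111 = 767
→ >> 2 → 0010111111 = 191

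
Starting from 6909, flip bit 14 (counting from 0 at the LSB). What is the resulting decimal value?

23293

x = 0001101011111101
bit 14 is currently 0; toggle it via x ^ (1 << 14) = x ^ 16384
→ 0101101011111101 = 23293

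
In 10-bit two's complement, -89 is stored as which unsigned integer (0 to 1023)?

935

89 in 10 bits: 0001011001
Invert: 1110100110
Add 1:  1110100111 = 935
(Check: 2^10 - 89 = 1024 - 89 = 935.)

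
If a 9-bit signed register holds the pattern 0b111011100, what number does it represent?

-36

pattern = 111011100 (MSB is 1 ⇒ negative)
Invert: 000100011, add 1 → 000100100 = 36, so the value is -36.
(Equivalently: 476 - 2^9 = 476 - 512 = -36.)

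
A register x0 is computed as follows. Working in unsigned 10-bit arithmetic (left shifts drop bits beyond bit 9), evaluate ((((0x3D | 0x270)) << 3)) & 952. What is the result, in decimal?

0x3D = 0000111101
0x270 = 1001110000
→ | → 1001111101 = 637
→ << 3 (mod 2^10) → 1111101000 = 1000
952 = 1110111000
→ & → 1110101000 = 936

936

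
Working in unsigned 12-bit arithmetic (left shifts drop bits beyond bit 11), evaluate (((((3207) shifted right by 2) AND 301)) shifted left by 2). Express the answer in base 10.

1156

3207 = 110010000111
→ shifted right by 2 → 001100100001 = 801
301 = 000100101101
→ AND → 000100100001 = 289
→ shifted left by 2 (mod 2^12) → 010010000100 = 1156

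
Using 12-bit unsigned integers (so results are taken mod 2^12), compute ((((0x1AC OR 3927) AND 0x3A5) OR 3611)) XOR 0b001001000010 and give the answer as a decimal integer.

0x1AC = 000110101100
3927 = 111101010111
→ OR → 111111111111 = 4095
0x3A5 = 001110100101
→ AND → 001110100101 = 933
3611 = 111000011011
→ OR → 111110111111 = 4031
0b001001000010 = 001001000010
→ XOR → 110111111101 = 3581

3581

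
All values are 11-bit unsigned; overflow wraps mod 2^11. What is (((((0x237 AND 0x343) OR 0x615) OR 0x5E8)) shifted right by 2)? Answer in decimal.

511

0x237 = 01000110111
0x343 = 01101000011
→ AND → 01000000011 = 515
0x615 = 11000010101
→ OR → 11000010111 = 1559
0x5E8 = 10111101000
→ OR → 11111111111 = 2047
→ shifted right by 2 → 00111111111 = 511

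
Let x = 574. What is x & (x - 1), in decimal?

x = 1000111110 = 574
x - 1 = 1000111101
AND   = 1000111100 = 572
(x & (x - 1) clears the lowest set bit of x.)

572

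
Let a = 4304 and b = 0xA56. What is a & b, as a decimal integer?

4304 = 1000011010000
0xA56 = 0101001010110
AND → 0000001010000 = 80

80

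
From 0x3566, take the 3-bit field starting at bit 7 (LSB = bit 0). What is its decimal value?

v = 0011010101100110
Shift right by 7: 001101010
Mask low 3 bits: 010 = 2

2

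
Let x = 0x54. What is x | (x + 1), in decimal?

85

x = 1010100 = 84
x + 1 = 1010101
OR    = 1010101 = 85
(x | (x + 1) sets the lowest cleared bit.)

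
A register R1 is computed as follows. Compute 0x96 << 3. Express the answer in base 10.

1200

0x96 = 00010010110
shift left by 3 → 10010110000 = 1200
(equivalently, 150 × 2^3 = 150 × 8)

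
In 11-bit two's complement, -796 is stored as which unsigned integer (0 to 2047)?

796 in 11 bits: 01100011100
Invert: 10011100011
Add 1:  10011100100 = 1252
(Check: 2^11 - 796 = 2048 - 796 = 1252.)

1252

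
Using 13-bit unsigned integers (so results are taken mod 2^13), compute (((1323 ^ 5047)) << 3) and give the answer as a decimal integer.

5344

1323 = 0010100101011
5047 = 1001110110111
→ ^ → 1011010011100 = 5788
→ << 3 (mod 2^13) → 1010011100000 = 5344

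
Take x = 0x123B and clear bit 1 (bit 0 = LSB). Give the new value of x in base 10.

4665

x = 1001000111011
bit 1 is currently 1; clear it via x & ~(1 << 1) = x & ~2
→ 1001000111001 = 4665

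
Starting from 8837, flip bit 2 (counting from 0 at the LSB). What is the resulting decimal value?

x = 10001010000101
bit 2 is currently 1; toggle it via x ^ (1 << 2) = x ^ 4
→ 10001010000001 = 8833

8833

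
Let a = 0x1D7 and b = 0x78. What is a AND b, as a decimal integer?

80

0x1D7 = 111010111
0x78 = 001111000
AND → 001010000 = 80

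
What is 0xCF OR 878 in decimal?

0xCF = 0011001111
878 = 1101101110
 OR → 1111101111 = 1007

1007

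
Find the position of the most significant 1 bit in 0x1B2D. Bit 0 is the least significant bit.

0x1B2D = 1101100101101
The topmost 1 is at position 12 (since 2^12 = 4096 ≤ 6957 < 8192).

12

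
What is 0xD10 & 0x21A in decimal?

0xD10 = 110100010000
0x21A = 001000011010
AND → 000000010000 = 16

16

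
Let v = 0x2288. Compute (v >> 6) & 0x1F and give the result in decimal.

v = 10001010001000
Shift right by 6: 10001010
Mask low 5 bits: 01010 = 10

10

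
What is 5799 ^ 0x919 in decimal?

5799 = 1011010100111
0x919 = 0100100011001
XOR → 1111110111110 = 8126

8126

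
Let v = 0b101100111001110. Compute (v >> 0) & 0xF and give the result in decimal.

14

v = 101100111001110
Shift right by 0: 101100111001110
Mask low 4 bits: 1110 = 14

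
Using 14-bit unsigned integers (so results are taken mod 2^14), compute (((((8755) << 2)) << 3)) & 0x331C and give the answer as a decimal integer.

8755 = 10001000110011
→ << 2 (mod 2^14) → 00100011001100 = 2252
→ << 3 (mod 2^14) → 00011001100000 = 1632
0x331C = 11001100011100
→ & → 00001000000000 = 512

512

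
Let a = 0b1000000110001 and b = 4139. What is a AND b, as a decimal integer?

4129

a = 1000000110001
4139 = 1000000101011
AND → 1000000100001 = 4129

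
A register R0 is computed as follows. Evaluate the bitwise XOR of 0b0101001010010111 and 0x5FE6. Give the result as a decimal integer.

3441

a = 101001010010111
0x5FE6 = 101111111100110
XOR → 000110101110001 = 3441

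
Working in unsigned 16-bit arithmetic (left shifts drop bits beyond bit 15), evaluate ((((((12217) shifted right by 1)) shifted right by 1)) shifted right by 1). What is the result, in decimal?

12217 = 0010111110111001
→ shifted right by 1 → 0001011111011100 = 6108
→ shifted right by 1 → 0000101111101110 = 3054
→ shifted right by 1 → 0000010111110111 = 1527

1527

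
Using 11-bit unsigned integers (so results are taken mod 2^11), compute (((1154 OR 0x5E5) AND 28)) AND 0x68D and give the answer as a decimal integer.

4

1154 = 10010000010
0x5E5 = 10111100101
→ OR → 10111100111 = 1511
28 = 00000011100
→ AND → 00000000100 = 4
0x68D = 11010001101
→ AND → 00000000100 = 4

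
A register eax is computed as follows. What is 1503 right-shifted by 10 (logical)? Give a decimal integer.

1503 = 10111011111
shift right by 10 → 00000000001 = 1
(equivalently, floor(1503 / 1024))

1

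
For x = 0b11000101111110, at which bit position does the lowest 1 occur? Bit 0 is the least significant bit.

0b11000101111110 = 11000101111110
Trailing zeros: 1, so the lowest set bit is bit 1 (value 2).

1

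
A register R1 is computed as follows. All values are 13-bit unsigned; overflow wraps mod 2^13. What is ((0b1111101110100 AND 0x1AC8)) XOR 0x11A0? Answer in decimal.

3040

0b1111101110100 = 1111101110100
0x1AC8 = 1101011001000
→ AND → 1101001000000 = 6720
0x11A0 = 1000110100000
→ XOR → 0101111100000 = 3040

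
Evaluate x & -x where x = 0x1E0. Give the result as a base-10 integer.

32

x = 111100000 = 480
-x (two's complement) = …000100000
AND   = 000100000 = 32
(x & -x isolates the lowest set bit of x.)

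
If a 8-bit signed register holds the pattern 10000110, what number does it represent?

-122

pattern = 10000110 (MSB is 1 ⇒ negative)
Invert: 01111001, add 1 → 01111010 = 122, so the value is -122.
(Equivalently: 134 - 2^8 = 134 - 256 = -122.)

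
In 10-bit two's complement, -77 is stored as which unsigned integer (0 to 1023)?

947

77 in 10 bits: 0001001101
Invert: 1110110010
Add 1:  1110110011 = 947
(Check: 2^10 - 77 = 1024 - 77 = 947.)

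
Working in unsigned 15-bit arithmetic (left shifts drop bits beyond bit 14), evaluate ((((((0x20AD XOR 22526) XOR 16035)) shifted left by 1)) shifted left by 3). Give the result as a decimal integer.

7936

0x20AD = 010000010101101
22526 = 101011111111110
→ XOR → 111011101010011 = 30547
16035 = 011111010100011
→ XOR → 100100111110000 = 18928
→ shifted left by 1 (mod 2^15) → 001001111100000 = 5088
→ shifted left by 3 (mod 2^15) → 001111100000000 = 7936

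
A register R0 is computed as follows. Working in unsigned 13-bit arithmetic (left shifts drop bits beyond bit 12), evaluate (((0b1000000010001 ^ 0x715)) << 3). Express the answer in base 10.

0b1000000010001 = 1000000010001
0x715 = 0011100010101
→ ^ → 1011100000100 = 5892
→ << 3 (mod 2^13) → 1100000100000 = 6176

6176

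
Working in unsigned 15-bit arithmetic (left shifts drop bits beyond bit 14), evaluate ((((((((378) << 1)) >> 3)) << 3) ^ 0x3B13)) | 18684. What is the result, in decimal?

378 = 000000101111010
→ << 1 (mod 2^15) → 000001011110100 = 756
→ >> 3 → 000000001011110 = 94
→ << 3 (mod 2^15) → 000001011110000 = 752
0x3B13 = 011101100010011
→ ^ → 011100111100011 = 14819
18684 = 100100011111100
→ | → 111100111111111 = 31231

31231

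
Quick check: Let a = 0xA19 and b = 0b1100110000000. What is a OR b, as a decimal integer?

0xA19 = 0101000011001
b = 1100110000000
 OR → 1101110011001 = 7065

7065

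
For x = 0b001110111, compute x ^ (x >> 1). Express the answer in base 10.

x = 1110111 = 119
x>>1 = 0111011
XOR  = 1001100 = 76
(x ^ (x >> 1) gives the standard binary-reflected Gray code of x.)

76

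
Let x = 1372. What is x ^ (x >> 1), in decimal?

x = 10101011100 = 1372
x>>1 = 01010101110
XOR  = 11111110010 = 2034
(x ^ (x >> 1) gives the standard binary-reflected Gray code of x.)

2034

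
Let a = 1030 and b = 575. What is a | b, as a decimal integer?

1599

1030 = 10000000110
575 = 01000111111
 OR → 11000111111 = 1599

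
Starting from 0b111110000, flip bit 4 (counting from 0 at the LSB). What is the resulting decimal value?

480

x = 111110000
bit 4 is currently 1; toggle it via x ^ (1 << 4) = x ^ 16
→ 111100000 = 480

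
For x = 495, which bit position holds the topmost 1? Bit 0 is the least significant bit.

495 = 111101111
The topmost 1 is at position 8 (since 2^8 = 256 ≤ 495 < 512).

8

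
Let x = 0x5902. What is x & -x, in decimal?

x = 101100100000010 = 22786
-x (two's complement) = …010011011111110
AND   = 000000000000010 = 2
(x & -x isolates the lowest set bit of x.)

2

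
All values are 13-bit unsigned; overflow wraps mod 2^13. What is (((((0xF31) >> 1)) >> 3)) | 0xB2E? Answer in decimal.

0xF31 = 0111100110001
→ >> 1 → 0011110011000 = 1944
→ >> 3 → 0000011110011 = 243
0xB2E = 0101100101110
→ | → 0101111111111 = 3071

3071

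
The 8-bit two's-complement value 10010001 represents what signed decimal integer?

-111

pattern = 10010001 (MSB is 1 ⇒ negative)
Invert: 01101110, add 1 → 01101111 = 111, so the value is -111.
(Equivalently: 145 - 2^8 = 145 - 256 = -111.)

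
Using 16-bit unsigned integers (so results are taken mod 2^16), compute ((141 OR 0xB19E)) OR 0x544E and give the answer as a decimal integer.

141 = 0000000010001101
0xB19E = 1011000110011110
→ OR → 1011000110011111 = 45471
0x544E = 0101010001001110
→ OR → 1111010111011111 = 62943

62943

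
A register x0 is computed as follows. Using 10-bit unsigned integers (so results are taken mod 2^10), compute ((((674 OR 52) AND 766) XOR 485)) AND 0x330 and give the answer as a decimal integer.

784

674 = 1010100010
52 = 0000110100
→ OR → 1010110110 = 694
766 = 1011111110
→ AND → 1010110110 = 694
485 = 0111100101
→ XOR → 1101010011 = 851
0x330 = 1100110000
→ AND → 1100010000 = 784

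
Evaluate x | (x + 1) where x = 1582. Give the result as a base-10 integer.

1583

x = 11000101110 = 1582
x + 1 = 11000101111
OR    = 11000101111 = 1583
(x | (x + 1) sets the lowest cleared bit.)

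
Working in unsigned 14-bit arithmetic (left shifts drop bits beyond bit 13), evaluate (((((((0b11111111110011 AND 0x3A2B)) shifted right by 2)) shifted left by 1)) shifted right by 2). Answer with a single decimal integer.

1860

0b11111111110011 = 11111111110011
0x3A2B = 11101000101011
→ AND → 11101000100011 = 14883
→ shifted right by 2 → 00111010001000 = 3720
→ shifted left by 1 (mod 2^14) → 01110100010000 = 7440
→ shifted right by 2 → 00011101000100 = 1860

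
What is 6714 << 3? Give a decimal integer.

53712

6714 = 0001101000111010
shift left by 3 → 1101000111010000 = 53712
(equivalently, 6714 × 2^3 = 6714 × 8)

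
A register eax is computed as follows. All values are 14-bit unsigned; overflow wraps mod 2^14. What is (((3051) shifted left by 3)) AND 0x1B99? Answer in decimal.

6936

3051 = 00101111101011
→ shifted left by 3 (mod 2^14) → 01111101011000 = 8024
0x1B99 = 01101110011001
→ AND → 01101100011000 = 6936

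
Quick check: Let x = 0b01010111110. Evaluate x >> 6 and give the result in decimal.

x = 1010111110
shift right by 6 → 0000001010 = 10
(equivalently, floor(702 / 64))

10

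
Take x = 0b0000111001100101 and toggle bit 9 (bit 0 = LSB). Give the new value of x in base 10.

x = 0000111001100101
bit 9 is currently 1; toggle it via x ^ (1 << 9) = x ^ 512
→ 0000110001100101 = 3173

3173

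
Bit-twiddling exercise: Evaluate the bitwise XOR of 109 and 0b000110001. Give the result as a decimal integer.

92

109 = 1101101
b = 0110001
XOR → 1011100 = 92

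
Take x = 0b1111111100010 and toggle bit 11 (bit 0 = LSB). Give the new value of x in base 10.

6114

x = 1111111100010
bit 11 is currently 1; toggle it via x ^ (1 << 11) = x ^ 2048
→ 1011111100010 = 6114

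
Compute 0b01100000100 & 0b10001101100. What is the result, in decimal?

4

a = 01100000100
b = 10001101100
AND → 00000000100 = 4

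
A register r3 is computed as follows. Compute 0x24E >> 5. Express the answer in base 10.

18

0x24E = 1001001110
shift right by 5 → 0000010010 = 18
(equivalently, floor(590 / 32))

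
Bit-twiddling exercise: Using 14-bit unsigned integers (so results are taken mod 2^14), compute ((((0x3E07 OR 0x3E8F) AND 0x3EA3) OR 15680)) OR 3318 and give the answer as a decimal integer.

16375

0x3E07 = 11111000000111
0x3E8F = 11111010001111
→ OR → 11111010001111 = 16015
0x3EA3 = 11111010100011
→ AND → 11111010000011 = 16003
15680 = 11110101000000
→ OR → 11111111000011 = 16323
3318 = 00110011110110
→ OR → 11111111110111 = 16375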